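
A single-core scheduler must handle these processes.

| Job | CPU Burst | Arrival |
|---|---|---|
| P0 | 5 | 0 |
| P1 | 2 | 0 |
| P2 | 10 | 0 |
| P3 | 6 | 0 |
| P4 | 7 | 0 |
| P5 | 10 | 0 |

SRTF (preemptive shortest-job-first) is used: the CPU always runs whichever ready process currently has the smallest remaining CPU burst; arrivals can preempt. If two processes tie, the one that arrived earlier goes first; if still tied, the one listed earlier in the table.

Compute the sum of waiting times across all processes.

72

Gantt: | P1 0-2 | P0 2-7 | P3 7-13 | P4 13-20 | P2 20-30 | P5 30-40 |
Completion: P0=7  P1=2  P2=30  P3=13  P4=20  P5=40
Turnaround (C−A): P0=7  P1=2  P2=30  P3=13  P4=20  P5=40
Waiting = turnaround − burst: P0=2, P1=0, P2=20, P3=7, P4=13, P5=30
Total waiting = 2 + 0 + 20 + 7 + 13 + 30 = 72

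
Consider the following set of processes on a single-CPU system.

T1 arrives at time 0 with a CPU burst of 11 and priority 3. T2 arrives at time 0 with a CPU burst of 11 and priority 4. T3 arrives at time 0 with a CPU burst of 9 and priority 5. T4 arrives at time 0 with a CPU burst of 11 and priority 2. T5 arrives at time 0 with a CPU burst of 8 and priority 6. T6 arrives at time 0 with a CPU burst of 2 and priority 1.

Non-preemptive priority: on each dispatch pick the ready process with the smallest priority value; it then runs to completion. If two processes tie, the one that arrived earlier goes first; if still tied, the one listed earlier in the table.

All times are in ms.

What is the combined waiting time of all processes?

Schedule: | T6 0-2 | T4 2-13 | T1 13-24 | T2 24-35 | T3 35-44 | T5 44-52 |
Completion: T1=24  T2=35  T3=44  T4=13  T5=52  T6=2
Waiting = turnaround − burst: T1=13, T2=24, T3=35, T4=2, T5=44, T6=0
Total waiting = 13 + 24 + 35 + 2 + 44 + 0 = 118

118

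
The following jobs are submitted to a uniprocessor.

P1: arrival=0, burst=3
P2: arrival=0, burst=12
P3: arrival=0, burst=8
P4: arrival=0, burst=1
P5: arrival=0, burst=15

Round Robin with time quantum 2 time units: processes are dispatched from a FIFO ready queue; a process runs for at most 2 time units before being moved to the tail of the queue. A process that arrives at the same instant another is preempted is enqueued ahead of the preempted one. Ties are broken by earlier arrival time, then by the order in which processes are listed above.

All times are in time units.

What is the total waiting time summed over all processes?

Gantt: | P1 0-2 | P2 2-4 | P3 4-6 | P4 6-7 | P5 7-9 | P1 9-10 | P2 10-12 | P3 12-14 | P5 14-16 | P2 16-18 | P3 18-20 | P5 20-22 | P2 22-24 | P3 24-26 | P5 26-28 | P2 28-30 | P5 30-32 | P2 32-34 | P5 34-39 |
Completion: P1=10  P2=34  P3=26  P4=7  P5=39
Turnaround (C−A): P1=10  P2=34  P3=26  P4=7  P5=39
Waiting = turnaround − burst: P1=7, P2=22, P3=18, P4=6, P5=24
Total waiting = 7 + 22 + 18 + 6 + 24 = 77

77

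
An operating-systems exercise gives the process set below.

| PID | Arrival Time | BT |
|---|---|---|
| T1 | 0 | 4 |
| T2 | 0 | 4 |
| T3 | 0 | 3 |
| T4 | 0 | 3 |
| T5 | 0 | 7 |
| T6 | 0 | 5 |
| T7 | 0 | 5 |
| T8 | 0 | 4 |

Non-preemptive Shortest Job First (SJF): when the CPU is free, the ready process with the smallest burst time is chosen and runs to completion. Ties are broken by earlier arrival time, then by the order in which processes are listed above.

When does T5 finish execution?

35

Gantt: | T3 0-3 | T4 3-6 | T1 6-10 | T2 10-14 | T8 14-18 | T6 18-23 | T7 23-28 | T5 28-35 |
Completion: T1=10  T2=14  T3=3  T4=6  T5=35  T6=23  T7=28  T8=18
Turnaround (C−A): T1=10  T2=14  T3=3  T4=6  T5=35  T6=23  T7=28  T8=18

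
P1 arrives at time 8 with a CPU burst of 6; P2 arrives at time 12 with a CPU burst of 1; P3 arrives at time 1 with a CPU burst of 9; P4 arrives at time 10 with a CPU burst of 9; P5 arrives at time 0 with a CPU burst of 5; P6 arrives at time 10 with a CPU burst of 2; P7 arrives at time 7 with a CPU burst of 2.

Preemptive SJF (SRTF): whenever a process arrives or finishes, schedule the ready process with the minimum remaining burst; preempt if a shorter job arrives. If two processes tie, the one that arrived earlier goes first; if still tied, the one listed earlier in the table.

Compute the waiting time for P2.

0

Schedule: | P5 0-5 | P3 5-7 | P7 7-9 | P1 9-10 | P6 10-12 | P2 12-13 | P1 13-18 | P3 18-25 | P4 25-34 |
Completion: P1=18  P2=13  P3=25  P4=34  P5=5  P6=12  P7=9
Turnaround (C−A): P1=10  P2=1  P3=24  P4=24  P5=5  P6=2  P7=2
Waiting(P2) = turnaround − burst = 1 − 1 = 0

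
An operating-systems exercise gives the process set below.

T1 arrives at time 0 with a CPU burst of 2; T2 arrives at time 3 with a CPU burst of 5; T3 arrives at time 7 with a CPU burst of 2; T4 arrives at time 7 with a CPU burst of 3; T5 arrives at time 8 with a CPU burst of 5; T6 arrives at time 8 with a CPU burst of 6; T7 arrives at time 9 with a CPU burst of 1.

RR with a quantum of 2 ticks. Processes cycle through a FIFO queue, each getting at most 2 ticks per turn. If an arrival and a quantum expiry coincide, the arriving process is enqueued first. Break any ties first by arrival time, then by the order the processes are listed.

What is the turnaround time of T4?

Timeline: | T1 0-2 | idle 2-3 | T2 3-7 | T3 7-9 | T4 9-11 | T2 11-12 | T5 12-14 | T6 14-16 | T7 16-17 | T4 17-18 | T5 18-20 | T6 20-22 | T5 22-23 | T6 23-25 |
Completion: T1=2  T2=12  T3=9  T4=18  T5=23  T6=25  T7=17
Turnaround (C−A): T1=2  T2=9  T3=2  T4=11  T5=15  T6=17  T7=8
Turnaround(T4) = completion − arrival = 18 − 7 = 11

11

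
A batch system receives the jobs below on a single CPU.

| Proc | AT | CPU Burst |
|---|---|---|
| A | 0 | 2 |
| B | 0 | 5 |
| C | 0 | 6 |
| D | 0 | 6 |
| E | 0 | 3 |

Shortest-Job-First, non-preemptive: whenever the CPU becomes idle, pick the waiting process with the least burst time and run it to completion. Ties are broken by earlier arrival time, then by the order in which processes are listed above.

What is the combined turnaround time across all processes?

Gantt: | A 0-2 | E 2-5 | B 5-10 | C 10-16 | D 16-22 |
Completion: A=2  B=10  C=16  D=22  E=5
Turnaround (C−A): A=2  B=10  C=16  D=22  E=5
Turnaround = completion − arrival: A=2, B=10, C=16, D=22, E=5
Total turnaround = 2 + 10 + 16 + 22 + 5 = 55

55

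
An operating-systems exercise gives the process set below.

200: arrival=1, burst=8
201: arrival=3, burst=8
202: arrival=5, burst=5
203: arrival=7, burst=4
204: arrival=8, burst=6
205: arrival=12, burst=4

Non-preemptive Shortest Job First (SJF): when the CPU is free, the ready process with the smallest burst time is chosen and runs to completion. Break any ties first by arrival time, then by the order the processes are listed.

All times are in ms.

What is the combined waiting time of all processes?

Timeline: | idle 0-1 | 200 1-9 | 203 9-13 | 205 13-17 | 202 17-22 | 204 22-28 | 201 28-36 |
Completion: 200=9  201=36  202=22  203=13  204=28  205=17
Waiting = turnaround − burst: 200=0, 201=25, 202=12, 203=2, 204=14, 205=1
Total waiting = 0 + 25 + 12 + 2 + 14 + 1 = 54

54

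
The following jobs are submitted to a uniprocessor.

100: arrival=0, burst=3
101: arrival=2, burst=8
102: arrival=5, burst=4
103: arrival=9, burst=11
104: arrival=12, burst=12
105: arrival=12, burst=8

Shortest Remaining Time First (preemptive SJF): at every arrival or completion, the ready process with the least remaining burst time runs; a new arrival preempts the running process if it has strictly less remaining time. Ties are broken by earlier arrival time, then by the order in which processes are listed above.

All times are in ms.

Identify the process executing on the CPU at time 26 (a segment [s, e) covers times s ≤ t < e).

Schedule: | 100 0-3 | 101 3-5 | 102 5-9 | 101 9-15 | 105 15-23 | 103 23-34 | 104 34-46 |
Completion: 100=3  101=15  102=9  103=34  104=46  105=23

103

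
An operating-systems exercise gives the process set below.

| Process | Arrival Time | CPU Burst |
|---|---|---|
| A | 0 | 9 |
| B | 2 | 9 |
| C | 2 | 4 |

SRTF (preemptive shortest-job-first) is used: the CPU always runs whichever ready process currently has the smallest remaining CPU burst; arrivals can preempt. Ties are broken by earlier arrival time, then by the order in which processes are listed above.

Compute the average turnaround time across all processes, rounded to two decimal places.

12.33

Gantt: | A 0-2 | C 2-6 | A 6-13 | B 13-22 |
Completion: A=13  B=22  C=6
Turnaround (C−A): A=13  B=20  C=4
Turnaround times: A=13, B=20, C=4
Average turnaround = (13+20+4) / 3 = 37/3 = 12.33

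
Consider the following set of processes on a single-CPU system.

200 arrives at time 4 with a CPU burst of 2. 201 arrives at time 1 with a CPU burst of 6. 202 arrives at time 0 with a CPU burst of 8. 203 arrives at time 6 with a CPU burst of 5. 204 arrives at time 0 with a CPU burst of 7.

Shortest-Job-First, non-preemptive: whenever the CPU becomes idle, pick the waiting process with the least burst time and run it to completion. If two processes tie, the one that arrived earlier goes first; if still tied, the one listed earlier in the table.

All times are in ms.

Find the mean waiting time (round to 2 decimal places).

Schedule: | 204 0-7 | 200 7-9 | 203 9-14 | 201 14-20 | 202 20-28 |
Completion: 200=9  201=20  202=28  203=14  204=7
Turnaround (C−A): 200=5  201=19  202=28  203=8  204=7
Waiting times: 200=3, 201=13, 202=20, 203=3, 204=0
Average waiting = (3+13+20+3+0) / 5 = 39/5 = 7.80

7.80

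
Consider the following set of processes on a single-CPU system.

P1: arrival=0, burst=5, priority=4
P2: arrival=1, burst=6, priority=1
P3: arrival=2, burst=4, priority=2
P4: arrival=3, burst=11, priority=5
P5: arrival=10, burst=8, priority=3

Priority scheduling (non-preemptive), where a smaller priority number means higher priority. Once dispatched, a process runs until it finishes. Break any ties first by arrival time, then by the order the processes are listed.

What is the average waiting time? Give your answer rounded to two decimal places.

Gantt: | P1 0-5 | P2 5-11 | P3 11-15 | P5 15-23 | P4 23-34 |
Completion: P1=5  P2=11  P3=15  P4=34  P5=23
Turnaround (C−A): P1=5  P2=10  P3=13  P4=31  P5=13
Waiting times: P1=0, P2=4, P3=9, P4=20, P5=5
Average waiting = (0+4+9+20+5) / 5 = 38/5 = 7.60

7.60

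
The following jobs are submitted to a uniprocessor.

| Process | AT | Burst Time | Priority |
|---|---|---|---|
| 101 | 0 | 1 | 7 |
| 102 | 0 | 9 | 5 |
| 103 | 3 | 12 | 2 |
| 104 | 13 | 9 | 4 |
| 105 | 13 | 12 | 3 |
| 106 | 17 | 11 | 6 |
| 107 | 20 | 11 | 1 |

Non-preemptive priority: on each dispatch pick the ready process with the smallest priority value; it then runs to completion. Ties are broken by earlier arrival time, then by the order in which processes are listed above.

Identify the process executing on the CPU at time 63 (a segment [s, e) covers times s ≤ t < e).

Timeline: | 102 0-9 | 103 9-21 | 107 21-32 | 105 32-44 | 104 44-53 | 106 53-64 | 101 64-65 |
Completion: 101=65  102=9  103=21  104=53  105=44  106=64  107=32
Turnaround (C−A): 101=65  102=9  103=18  104=40  105=31  106=47  107=12

106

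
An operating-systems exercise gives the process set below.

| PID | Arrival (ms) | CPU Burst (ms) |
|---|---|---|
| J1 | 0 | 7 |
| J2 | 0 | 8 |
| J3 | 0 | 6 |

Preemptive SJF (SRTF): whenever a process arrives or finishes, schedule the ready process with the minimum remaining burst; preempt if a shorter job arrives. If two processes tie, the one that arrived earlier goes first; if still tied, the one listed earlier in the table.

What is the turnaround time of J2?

Schedule: | J3 0-6 | J1 6-13 | J2 13-21 |
Completion: J1=13  J2=21  J3=6
Turnaround (C−A): J1=13  J2=21  J3=6
Turnaround(J2) = completion − arrival = 21 − 0 = 21

21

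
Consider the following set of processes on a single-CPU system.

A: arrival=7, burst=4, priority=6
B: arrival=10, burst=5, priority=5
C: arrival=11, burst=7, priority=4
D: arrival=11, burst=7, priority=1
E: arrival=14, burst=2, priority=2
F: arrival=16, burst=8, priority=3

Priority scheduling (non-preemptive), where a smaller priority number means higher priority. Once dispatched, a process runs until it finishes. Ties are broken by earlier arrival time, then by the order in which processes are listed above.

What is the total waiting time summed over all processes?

Gantt: | idle 0-7 | A 7-11 | D 11-18 | E 18-20 | F 20-28 | C 28-35 | B 35-40 |
Completion: A=11  B=40  C=35  D=18  E=20  F=28
Turnaround (C−A): A=4  B=30  C=24  D=7  E=6  F=12
Waiting = turnaround − burst: A=0, B=25, C=17, D=0, E=4, F=4
Total waiting = 0 + 25 + 17 + 0 + 4 + 4 = 50

50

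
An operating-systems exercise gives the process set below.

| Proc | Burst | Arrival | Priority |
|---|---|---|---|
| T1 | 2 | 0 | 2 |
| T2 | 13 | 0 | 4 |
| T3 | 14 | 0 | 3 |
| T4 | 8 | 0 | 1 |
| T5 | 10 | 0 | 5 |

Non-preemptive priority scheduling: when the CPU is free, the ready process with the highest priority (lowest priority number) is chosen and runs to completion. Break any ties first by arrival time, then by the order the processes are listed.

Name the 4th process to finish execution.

Schedule: | T4 0-8 | T1 8-10 | T3 10-24 | T2 24-37 | T5 37-47 |
Completion: T1=10  T2=37  T3=24  T4=8  T5=47
Turnaround (C−A): T1=10  T2=37  T3=24  T4=8  T5=47
Finish order: T4 → T1 → T3 → T2 → T5

T2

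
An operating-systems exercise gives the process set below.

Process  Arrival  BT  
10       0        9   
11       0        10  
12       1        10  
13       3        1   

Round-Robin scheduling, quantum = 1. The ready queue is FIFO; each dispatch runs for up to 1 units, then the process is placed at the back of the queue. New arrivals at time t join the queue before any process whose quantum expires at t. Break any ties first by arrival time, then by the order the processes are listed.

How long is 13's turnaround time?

Schedule: | 10 0-1 | 11 1-2 | 12 2-3 | 10 3-4 | 11 4-5 | 13 5-6 | 12 6-7 | 10 7-8 | 11 8-9 | 12 9-10 | 10 10-11 | 11 11-12 | 12 12-13 | 10 13-14 | 11 14-15 | 12 15-16 | 10 16-17 | 11 17-18 | 12 18-19 | 10 19-20 | 11 20-21 | 12 21-22 | 10 22-23 | 11 23-24 | 12 24-25 | 10 25-26 | 11 26-27 | 12 27-28 | 11 28-29 | 12 29-30 |
Completion: 10=26  11=29  12=30  13=6
Turnaround (C−A): 10=26  11=29  12=29  13=3
Turnaround(13) = completion − arrival = 6 − 3 = 3

3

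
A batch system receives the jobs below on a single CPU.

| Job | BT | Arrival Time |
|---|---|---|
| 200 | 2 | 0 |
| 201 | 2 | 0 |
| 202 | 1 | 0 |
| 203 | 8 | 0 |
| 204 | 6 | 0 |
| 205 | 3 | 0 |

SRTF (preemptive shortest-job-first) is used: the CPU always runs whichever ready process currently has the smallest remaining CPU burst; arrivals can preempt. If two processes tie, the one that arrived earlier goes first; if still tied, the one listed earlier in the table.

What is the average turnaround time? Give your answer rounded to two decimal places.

Schedule: | 202 0-1 | 200 1-3 | 201 3-5 | 205 5-8 | 204 8-14 | 203 14-22 |
Completion: 200=3  201=5  202=1  203=22  204=14  205=8
Turnaround times: 200=3, 201=5, 202=1, 203=22, 204=14, 205=8
Average turnaround = (3+5+1+22+14+8) / 6 = 53/6 = 8.83

8.83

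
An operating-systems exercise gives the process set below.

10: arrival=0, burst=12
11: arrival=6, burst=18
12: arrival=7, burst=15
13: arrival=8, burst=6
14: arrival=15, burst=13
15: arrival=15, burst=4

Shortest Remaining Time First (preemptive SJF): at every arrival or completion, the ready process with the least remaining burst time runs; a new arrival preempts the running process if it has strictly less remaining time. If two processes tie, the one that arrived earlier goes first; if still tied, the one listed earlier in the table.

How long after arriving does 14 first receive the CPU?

7

Timeline: | 10 0-12 | 13 12-18 | 15 18-22 | 14 22-35 | 12 35-50 | 11 50-68 |
Completion: 10=12  11=68  12=50  13=18  14=35  15=22
Response(14) = first start − arrival = 22 − 15 = 7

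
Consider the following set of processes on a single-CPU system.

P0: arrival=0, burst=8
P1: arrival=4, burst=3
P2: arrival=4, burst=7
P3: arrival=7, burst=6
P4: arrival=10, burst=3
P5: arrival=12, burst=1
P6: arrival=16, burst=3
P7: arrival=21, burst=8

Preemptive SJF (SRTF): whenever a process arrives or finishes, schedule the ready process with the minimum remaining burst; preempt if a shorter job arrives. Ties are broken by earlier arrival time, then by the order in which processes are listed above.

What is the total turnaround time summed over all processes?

Gantt: | P0 0-4 | P1 4-7 | P0 7-11 | P4 11-12 | P5 12-13 | P4 13-15 | P3 15-16 | P6 16-19 | P3 19-24 | P2 24-31 | P7 31-39 |
Completion: P0=11  P1=7  P2=31  P3=24  P4=15  P5=13  P6=19  P7=39
Turnaround (C−A): P0=11  P1=3  P2=27  P3=17  P4=5  P5=1  P6=3  P7=18
Turnaround = completion − arrival: P0=11, P1=3, P2=27, P3=17, P4=5, P5=1, P6=3, P7=18
Total turnaround = 11 + 3 + 27 + 17 + 5 + 1 + 3 + 18 = 85

85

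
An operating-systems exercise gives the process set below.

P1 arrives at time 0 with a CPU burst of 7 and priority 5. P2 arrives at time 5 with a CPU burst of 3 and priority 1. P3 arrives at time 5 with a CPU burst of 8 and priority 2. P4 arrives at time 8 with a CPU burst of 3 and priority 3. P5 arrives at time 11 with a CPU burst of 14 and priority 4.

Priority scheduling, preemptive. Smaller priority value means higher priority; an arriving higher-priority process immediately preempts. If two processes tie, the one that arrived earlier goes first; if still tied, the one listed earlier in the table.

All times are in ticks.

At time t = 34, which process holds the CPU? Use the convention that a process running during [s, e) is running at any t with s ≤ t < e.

P1

Gantt: | P1 0-5 | P2 5-8 | P3 8-16 | P4 16-19 | P5 19-33 | P1 33-35 |
Completion: P1=35  P2=8  P3=16  P4=19  P5=33
Turnaround (C−A): P1=35  P2=3  P3=11  P4=11  P5=22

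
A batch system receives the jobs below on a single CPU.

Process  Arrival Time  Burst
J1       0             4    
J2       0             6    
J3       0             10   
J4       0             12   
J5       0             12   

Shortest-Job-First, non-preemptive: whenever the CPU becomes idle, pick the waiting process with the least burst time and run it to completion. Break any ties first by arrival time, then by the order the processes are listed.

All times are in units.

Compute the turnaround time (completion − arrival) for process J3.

20

Gantt: | J1 0-4 | J2 4-10 | J3 10-20 | J4 20-32 | J5 32-44 |
Completion: J1=4  J2=10  J3=20  J4=32  J5=44
Turnaround (C−A): J1=4  J2=10  J3=20  J4=32  J5=44
Turnaround(J3) = completion − arrival = 20 − 0 = 20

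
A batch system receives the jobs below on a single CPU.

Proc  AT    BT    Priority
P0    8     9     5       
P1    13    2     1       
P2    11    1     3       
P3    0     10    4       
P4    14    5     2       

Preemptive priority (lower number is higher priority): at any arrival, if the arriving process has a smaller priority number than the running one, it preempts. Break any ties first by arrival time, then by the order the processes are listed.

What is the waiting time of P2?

Schedule: | P3 0-10 | P0 10-11 | P2 11-12 | P0 12-13 | P1 13-15 | P4 15-20 | P0 20-27 |
Completion: P0=27  P1=15  P2=12  P3=10  P4=20
Turnaround (C−A): P0=19  P1=2  P2=1  P3=10  P4=6
Waiting(P2) = turnaround − burst = 1 − 1 = 0

0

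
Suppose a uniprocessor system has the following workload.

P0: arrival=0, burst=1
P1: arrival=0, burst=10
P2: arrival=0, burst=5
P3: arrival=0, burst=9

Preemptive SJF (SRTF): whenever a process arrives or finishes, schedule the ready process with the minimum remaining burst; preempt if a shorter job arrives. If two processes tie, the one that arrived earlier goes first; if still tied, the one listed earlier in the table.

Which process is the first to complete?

Gantt: | P0 0-1 | P2 1-6 | P3 6-15 | P1 15-25 |
Completion: P0=1  P1=25  P2=6  P3=15
Turnaround (C−A): P0=1  P1=25  P2=6  P3=15
Finish order: P0 → P2 → P3 → P1

P0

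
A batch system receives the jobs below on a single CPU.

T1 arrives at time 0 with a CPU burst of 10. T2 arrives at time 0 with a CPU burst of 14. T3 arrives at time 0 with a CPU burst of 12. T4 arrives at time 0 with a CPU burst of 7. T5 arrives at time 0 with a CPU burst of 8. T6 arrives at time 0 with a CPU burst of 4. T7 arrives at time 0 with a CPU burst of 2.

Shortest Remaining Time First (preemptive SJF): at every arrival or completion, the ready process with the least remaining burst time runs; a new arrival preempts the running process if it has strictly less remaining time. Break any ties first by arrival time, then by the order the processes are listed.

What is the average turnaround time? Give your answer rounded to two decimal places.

Schedule: | T7 0-2 | T6 2-6 | T4 6-13 | T5 13-21 | T1 21-31 | T3 31-43 | T2 43-57 |
Completion: T1=31  T2=57  T3=43  T4=13  T5=21  T6=6  T7=2
Turnaround times: T1=31, T2=57, T3=43, T4=13, T5=21, T6=6, T7=2
Average turnaround = (31+57+43+13+21+6+2) / 7 = 173/7 = 24.71

24.71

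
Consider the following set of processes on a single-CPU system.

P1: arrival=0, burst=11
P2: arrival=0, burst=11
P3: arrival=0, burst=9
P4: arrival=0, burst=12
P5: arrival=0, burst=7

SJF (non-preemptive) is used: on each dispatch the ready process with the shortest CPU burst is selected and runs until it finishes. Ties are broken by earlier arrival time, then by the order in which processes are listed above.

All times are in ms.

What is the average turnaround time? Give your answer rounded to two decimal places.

27.60

Timeline: | P5 0-7 | P3 7-16 | P1 16-27 | P2 27-38 | P4 38-50 |
Completion: P1=27  P2=38  P3=16  P4=50  P5=7
Turnaround (C−A): P1=27  P2=38  P3=16  P4=50  P5=7
Turnaround times: P1=27, P2=38, P3=16, P4=50, P5=7
Average turnaround = (27+38+16+50+7) / 5 = 138/5 = 27.60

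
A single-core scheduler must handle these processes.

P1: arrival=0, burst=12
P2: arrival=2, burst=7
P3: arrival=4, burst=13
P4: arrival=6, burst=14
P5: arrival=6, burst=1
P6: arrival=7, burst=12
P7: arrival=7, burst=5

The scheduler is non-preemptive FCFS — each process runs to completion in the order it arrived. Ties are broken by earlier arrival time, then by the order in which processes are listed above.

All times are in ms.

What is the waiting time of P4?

26

Gantt: | P1 0-12 | P2 12-19 | P3 19-32 | P4 32-46 | P5 46-47 | P6 47-59 | P7 59-64 |
Completion: P1=12  P2=19  P3=32  P4=46  P5=47  P6=59  P7=64
Waiting(P4) = turnaround − burst = 40 − 14 = 26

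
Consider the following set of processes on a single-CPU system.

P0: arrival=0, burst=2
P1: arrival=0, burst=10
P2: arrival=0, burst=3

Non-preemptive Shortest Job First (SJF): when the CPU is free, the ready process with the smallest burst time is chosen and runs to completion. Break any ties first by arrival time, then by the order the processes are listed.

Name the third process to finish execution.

Gantt: | P0 0-2 | P2 2-5 | P1 5-15 |
Completion: P0=2  P1=15  P2=5
Turnaround (C−A): P0=2  P1=15  P2=5
Finish order: P0 → P2 → P1

P1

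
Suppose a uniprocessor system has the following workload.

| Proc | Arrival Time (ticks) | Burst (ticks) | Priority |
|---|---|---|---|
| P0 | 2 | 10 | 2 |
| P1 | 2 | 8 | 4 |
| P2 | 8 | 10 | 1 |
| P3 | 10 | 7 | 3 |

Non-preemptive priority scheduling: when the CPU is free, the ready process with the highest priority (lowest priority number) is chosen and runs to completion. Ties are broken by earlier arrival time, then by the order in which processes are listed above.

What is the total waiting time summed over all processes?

Gantt: | idle 0-2 | P0 2-12 | P2 12-22 | P3 22-29 | P1 29-37 |
Completion: P0=12  P1=37  P2=22  P3=29
Turnaround (C−A): P0=10  P1=35  P2=14  P3=19
Waiting = turnaround − burst: P0=0, P1=27, P2=4, P3=12
Total waiting = 0 + 27 + 4 + 12 = 43

43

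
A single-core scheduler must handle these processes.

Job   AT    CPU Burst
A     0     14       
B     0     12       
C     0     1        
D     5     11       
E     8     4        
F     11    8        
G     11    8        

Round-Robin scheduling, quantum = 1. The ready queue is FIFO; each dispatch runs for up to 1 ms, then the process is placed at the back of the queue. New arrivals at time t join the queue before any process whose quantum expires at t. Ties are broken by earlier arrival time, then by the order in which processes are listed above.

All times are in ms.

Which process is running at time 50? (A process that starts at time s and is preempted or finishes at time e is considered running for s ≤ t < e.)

Schedule: | A 0-1 | B 1-2 | C 2-3 | A 3-4 | B 4-5 | A 5-6 | D 6-7 | B 7-8 | A 8-9 | D 9-10 | E 10-11 | B 11-12 | A 12-13 | D 13-14 | F 14-15 | G 15-16 | E 16-17 | B 17-18 | A 18-19 | D 19-20 | F 20-21 | G 21-22 | E 22-23 | B 23-24 | A 24-25 | D 25-26 | F 26-27 | G 27-28 | E 28-29 | B 29-30 | A 30-31 | D 31-32 | F 32-33 | G 33-34 | B 34-35 | A 35-36 | D 36-37 | F 37-38 | G 38-39 | B 39-40 | A 40-41 | D 41-42 | F 42-43 | G 43-44 | B 44-45 | A 45-46 | D 46-47 | F 47-48 | G 48-49 | B 49-50 | A 50-51 | D 51-52 | F 52-53 | G 53-54 | B 54-55 | A 55-56 | D 56-57 | A 57-58 |
Completion: A=58  B=55  C=3  D=57  E=29  F=53  G=54
Turnaround (C−A): A=58  B=55  C=3  D=52  E=21  F=42  G=43

A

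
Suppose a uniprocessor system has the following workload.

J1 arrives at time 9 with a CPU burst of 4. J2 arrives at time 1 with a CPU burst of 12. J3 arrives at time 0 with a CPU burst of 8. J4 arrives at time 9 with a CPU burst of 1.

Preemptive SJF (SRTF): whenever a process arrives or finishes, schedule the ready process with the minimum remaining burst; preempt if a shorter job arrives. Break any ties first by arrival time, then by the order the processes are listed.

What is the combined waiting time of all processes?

Gantt: | J3 0-8 | J2 8-9 | J4 9-10 | J1 10-14 | J2 14-25 |
Completion: J1=14  J2=25  J3=8  J4=10
Turnaround (C−A): J1=5  J2=24  J3=8  J4=1
Waiting = turnaround − burst: J1=1, J2=12, J3=0, J4=0
Total waiting = 1 + 12 + 0 + 0 = 13

13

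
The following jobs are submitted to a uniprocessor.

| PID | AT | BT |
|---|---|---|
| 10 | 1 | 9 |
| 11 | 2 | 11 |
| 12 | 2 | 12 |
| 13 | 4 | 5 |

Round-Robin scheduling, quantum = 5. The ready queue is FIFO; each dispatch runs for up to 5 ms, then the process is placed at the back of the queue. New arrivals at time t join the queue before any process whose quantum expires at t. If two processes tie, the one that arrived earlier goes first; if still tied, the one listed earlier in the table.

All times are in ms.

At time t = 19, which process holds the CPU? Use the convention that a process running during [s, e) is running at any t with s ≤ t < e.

13

Gantt: | idle 0-1 | 10 1-6 | 11 6-11 | 12 11-16 | 13 16-21 | 10 21-25 | 11 25-30 | 12 30-35 | 11 35-36 | 12 36-38 |
Completion: 10=25  11=36  12=38  13=21
Turnaround (C−A): 10=24  11=34  12=36  13=17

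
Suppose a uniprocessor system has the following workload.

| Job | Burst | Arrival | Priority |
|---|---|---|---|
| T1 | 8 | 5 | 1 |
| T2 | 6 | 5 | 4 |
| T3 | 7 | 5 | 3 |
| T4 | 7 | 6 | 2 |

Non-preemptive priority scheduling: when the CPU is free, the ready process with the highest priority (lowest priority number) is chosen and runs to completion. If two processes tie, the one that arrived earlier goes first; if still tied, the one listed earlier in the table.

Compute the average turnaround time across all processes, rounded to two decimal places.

Gantt: | idle 0-5 | T1 5-13 | T4 13-20 | T3 20-27 | T2 27-33 |
Completion: T1=13  T2=33  T3=27  T4=20
Turnaround times: T1=8, T2=28, T3=22, T4=14
Average turnaround = (8+28+22+14) / 4 = 72/4 = 18.00

18.00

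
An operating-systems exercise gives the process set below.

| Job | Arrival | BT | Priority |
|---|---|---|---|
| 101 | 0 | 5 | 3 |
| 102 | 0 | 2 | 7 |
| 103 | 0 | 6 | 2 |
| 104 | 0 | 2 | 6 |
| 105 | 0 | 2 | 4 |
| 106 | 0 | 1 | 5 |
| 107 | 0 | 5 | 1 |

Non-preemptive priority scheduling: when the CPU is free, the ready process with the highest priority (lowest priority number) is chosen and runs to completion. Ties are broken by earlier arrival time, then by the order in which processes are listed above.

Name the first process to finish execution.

Schedule: | 107 0-5 | 103 5-11 | 101 11-16 | 105 16-18 | 106 18-19 | 104 19-21 | 102 21-23 |
Completion: 101=16  102=23  103=11  104=21  105=18  106=19  107=5
Turnaround (C−A): 101=16  102=23  103=11  104=21  105=18  106=19  107=5
Finish order: 107 → 103 → 101 → 105 → 106 → 104 → 102

107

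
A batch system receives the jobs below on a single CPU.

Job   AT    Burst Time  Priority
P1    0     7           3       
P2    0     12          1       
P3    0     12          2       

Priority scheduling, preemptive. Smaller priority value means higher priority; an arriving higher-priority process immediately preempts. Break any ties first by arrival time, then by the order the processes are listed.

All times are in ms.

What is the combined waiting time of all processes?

Timeline: | P2 0-12 | P3 12-24 | P1 24-31 |
Completion: P1=31  P2=12  P3=24
Turnaround (C−A): P1=31  P2=12  P3=24
Waiting = turnaround − burst: P1=24, P2=0, P3=12
Total waiting = 24 + 0 + 12 = 36

36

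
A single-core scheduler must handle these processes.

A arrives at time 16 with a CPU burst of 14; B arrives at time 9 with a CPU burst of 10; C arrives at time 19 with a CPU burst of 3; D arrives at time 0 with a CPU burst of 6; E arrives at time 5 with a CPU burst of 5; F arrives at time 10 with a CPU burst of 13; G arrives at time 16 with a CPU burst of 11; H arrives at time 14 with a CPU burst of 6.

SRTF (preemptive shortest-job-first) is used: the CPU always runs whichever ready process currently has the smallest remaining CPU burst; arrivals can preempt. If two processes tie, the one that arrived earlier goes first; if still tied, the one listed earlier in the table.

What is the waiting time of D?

0

Gantt: | D 0-6 | E 6-11 | B 11-14 | H 14-20 | C 20-23 | B 23-30 | G 30-41 | F 41-54 | A 54-68 |
Completion: A=68  B=30  C=23  D=6  E=11  F=54  G=41  H=20
Turnaround (C−A): A=52  B=21  C=4  D=6  E=6  F=44  G=25  H=6
Waiting(D) = turnaround − burst = 6 − 6 = 0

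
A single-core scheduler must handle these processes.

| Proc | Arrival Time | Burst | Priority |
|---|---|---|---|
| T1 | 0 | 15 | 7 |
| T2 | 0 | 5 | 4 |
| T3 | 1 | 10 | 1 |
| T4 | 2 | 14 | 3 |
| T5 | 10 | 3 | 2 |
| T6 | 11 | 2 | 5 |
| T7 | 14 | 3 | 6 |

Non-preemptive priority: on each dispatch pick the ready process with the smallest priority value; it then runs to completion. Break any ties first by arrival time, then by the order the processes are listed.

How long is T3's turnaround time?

14

Gantt: | T2 0-5 | T3 5-15 | T5 15-18 | T4 18-32 | T6 32-34 | T7 34-37 | T1 37-52 |
Completion: T1=52  T2=5  T3=15  T4=32  T5=18  T6=34  T7=37
Turnaround (C−A): T1=52  T2=5  T3=14  T4=30  T5=8  T6=23  T7=23
Turnaround(T3) = completion − arrival = 15 − 1 = 14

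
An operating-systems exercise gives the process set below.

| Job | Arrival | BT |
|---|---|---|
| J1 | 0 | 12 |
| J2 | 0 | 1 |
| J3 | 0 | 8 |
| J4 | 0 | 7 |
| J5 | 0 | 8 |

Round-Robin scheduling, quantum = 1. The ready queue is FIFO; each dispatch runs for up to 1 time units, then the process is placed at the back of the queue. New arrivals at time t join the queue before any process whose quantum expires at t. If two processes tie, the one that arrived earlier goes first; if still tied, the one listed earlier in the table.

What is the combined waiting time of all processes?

93

Timeline: | J1 0-1 | J2 1-2 | J3 2-3 | J4 3-4 | J5 4-5 | J1 5-6 | J3 6-7 | J4 7-8 | J5 8-9 | J1 9-10 | J3 10-11 | J4 11-12 | J5 12-13 | J1 13-14 | J3 14-15 | J4 15-16 | J5 16-17 | J1 17-18 | J3 18-19 | J4 19-20 | J5 20-21 | J1 21-22 | J3 22-23 | J4 23-24 | J5 24-25 | J1 25-26 | J3 26-27 | J4 27-28 | J5 28-29 | J1 29-30 | J3 30-31 | J5 31-32 | J1 32-36 |
Completion: J1=36  J2=2  J3=31  J4=28  J5=32
Turnaround (C−A): J1=36  J2=2  J3=31  J4=28  J5=32
Waiting = turnaround − burst: J1=24, J2=1, J3=23, J4=21, J5=24
Total waiting = 24 + 1 + 23 + 21 + 24 = 93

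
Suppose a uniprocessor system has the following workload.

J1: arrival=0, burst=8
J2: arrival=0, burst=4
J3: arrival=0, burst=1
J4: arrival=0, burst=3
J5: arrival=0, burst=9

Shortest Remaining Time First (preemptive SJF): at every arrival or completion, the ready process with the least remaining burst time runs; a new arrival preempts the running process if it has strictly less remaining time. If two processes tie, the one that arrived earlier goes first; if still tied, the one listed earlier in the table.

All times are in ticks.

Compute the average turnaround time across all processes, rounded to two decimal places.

Gantt: | J3 0-1 | J4 1-4 | J2 4-8 | J1 8-16 | J5 16-25 |
Completion: J1=16  J2=8  J3=1  J4=4  J5=25
Turnaround (C−A): J1=16  J2=8  J3=1  J4=4  J5=25
Turnaround times: J1=16, J2=8, J3=1, J4=4, J5=25
Average turnaround = (16+8+1+4+25) / 5 = 54/5 = 10.80

10.80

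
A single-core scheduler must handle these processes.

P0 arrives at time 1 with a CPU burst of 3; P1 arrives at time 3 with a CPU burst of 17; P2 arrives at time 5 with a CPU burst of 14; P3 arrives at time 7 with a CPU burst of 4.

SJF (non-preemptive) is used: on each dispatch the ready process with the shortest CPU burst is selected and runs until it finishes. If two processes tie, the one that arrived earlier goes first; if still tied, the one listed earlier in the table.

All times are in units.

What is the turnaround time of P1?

Gantt: | idle 0-1 | P0 1-4 | P1 4-21 | P3 21-25 | P2 25-39 |
Completion: P0=4  P1=21  P2=39  P3=25
Turnaround(P1) = completion − arrival = 21 − 3 = 18

18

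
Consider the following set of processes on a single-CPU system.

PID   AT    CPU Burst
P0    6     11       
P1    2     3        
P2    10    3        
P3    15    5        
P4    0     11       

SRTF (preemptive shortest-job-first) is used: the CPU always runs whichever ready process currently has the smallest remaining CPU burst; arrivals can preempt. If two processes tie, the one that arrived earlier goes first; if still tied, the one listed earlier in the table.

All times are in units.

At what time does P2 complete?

Timeline: | P4 0-2 | P1 2-5 | P4 5-10 | P2 10-13 | P4 13-17 | P3 17-22 | P0 22-33 |
Completion: P0=33  P1=5  P2=13  P3=22  P4=17
Turnaround (C−A): P0=27  P1=3  P2=3  P3=7  P4=17

13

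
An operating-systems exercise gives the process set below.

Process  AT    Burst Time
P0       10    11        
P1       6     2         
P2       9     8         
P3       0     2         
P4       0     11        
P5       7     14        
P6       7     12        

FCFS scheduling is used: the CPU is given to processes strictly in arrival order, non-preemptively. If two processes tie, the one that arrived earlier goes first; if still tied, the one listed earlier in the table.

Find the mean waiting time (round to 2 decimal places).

15.71

Gantt: | P3 0-2 | P4 2-13 | P1 13-15 | P5 15-29 | P6 29-41 | P2 41-49 | P0 49-60 |
Completion: P0=60  P1=15  P2=49  P3=2  P4=13  P5=29  P6=41
Turnaround (C−A): P0=50  P1=9  P2=40  P3=2  P4=13  P5=22  P6=34
Waiting times: P0=39, P1=7, P2=32, P3=0, P4=2, P5=8, P6=22
Average waiting = (39+7+32+0+2+8+22) / 7 = 110/7 = 15.71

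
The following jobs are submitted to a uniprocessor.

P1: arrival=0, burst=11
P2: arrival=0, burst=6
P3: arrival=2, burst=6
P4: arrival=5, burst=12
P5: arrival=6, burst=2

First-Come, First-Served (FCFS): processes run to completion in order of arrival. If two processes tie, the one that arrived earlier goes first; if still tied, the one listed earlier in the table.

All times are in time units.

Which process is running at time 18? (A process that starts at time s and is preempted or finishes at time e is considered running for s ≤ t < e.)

P3

Gantt: | P1 0-11 | P2 11-17 | P3 17-23 | P4 23-35 | P5 35-37 |
Completion: P1=11  P2=17  P3=23  P4=35  P5=37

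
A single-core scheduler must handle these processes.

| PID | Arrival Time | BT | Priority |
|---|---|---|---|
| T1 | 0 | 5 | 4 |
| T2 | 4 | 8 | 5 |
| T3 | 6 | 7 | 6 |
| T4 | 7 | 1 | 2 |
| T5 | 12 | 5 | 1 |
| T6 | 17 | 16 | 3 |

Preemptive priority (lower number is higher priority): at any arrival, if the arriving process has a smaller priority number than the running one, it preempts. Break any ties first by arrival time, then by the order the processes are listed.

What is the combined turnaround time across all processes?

Timeline: | T1 0-5 | T2 5-7 | T4 7-8 | T2 8-12 | T5 12-17 | T6 17-33 | T2 33-35 | T3 35-42 |
Completion: T1=5  T2=35  T3=42  T4=8  T5=17  T6=33
Turnaround = completion − arrival: T1=5, T2=31, T3=36, T4=1, T5=5, T6=16
Total turnaround = 5 + 31 + 36 + 1 + 5 + 16 = 94

94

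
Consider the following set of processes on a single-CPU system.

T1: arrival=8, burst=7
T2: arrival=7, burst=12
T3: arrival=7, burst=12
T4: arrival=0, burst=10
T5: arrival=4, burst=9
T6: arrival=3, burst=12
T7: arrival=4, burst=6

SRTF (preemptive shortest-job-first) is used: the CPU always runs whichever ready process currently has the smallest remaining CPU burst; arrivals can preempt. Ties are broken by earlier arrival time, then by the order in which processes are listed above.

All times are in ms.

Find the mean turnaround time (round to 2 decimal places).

30.86

Timeline: | T4 0-10 | T7 10-16 | T1 16-23 | T5 23-32 | T6 32-44 | T2 44-56 | T3 56-68 |
Completion: T1=23  T2=56  T3=68  T4=10  T5=32  T6=44  T7=16
Turnaround (C−A): T1=15  T2=49  T3=61  T4=10  T5=28  T6=41  T7=12
Turnaround times: T1=15, T2=49, T3=61, T4=10, T5=28, T6=41, T7=12
Average turnaround = (15+49+61+10+28+41+12) / 7 = 216/7 = 30.86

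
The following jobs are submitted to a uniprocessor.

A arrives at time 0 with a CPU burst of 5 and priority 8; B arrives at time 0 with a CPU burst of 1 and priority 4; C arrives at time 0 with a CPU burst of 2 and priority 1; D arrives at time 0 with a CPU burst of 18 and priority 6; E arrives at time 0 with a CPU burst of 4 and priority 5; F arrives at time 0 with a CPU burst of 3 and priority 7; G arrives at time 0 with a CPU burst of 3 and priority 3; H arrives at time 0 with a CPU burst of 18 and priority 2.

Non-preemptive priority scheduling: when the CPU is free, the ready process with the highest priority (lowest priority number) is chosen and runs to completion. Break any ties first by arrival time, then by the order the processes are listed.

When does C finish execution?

2

Schedule: | C 0-2 | H 2-20 | G 20-23 | B 23-24 | E 24-28 | D 28-46 | F 46-49 | A 49-54 |
Completion: A=54  B=24  C=2  D=46  E=28  F=49  G=23  H=20
Turnaround (C−A): A=54  B=24  C=2  D=46  E=28  F=49  G=23  H=20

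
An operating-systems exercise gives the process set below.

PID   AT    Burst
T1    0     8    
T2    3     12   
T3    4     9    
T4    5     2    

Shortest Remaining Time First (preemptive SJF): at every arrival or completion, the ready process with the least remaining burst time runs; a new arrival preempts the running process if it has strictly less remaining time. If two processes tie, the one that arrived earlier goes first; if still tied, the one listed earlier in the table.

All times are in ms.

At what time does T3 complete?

19

Gantt: | T1 0-5 | T4 5-7 | T1 7-10 | T3 10-19 | T2 19-31 |
Completion: T1=10  T2=31  T3=19  T4=7
Turnaround (C−A): T1=10  T2=28  T3=15  T4=2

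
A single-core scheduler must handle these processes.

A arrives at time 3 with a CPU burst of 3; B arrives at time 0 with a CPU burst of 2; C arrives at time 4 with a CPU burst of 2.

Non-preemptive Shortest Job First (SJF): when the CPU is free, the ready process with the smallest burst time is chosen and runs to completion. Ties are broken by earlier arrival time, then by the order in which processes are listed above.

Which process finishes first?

B

Timeline: | B 0-2 | idle 2-3 | A 3-6 | C 6-8 |
Completion: A=6  B=2  C=8
Finish order: B → A → C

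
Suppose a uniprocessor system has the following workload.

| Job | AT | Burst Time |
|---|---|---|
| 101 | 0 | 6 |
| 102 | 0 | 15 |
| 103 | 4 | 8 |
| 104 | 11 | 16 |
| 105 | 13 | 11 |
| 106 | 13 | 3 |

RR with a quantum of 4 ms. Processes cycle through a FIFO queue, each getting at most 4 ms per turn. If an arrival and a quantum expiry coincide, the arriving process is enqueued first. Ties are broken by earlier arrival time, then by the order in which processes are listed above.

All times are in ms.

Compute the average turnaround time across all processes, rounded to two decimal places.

32.33

Gantt: | 101 0-4 | 102 4-8 | 103 8-12 | 101 12-14 | 102 14-18 | 104 18-22 | 103 22-26 | 105 26-30 | 106 30-33 | 102 33-37 | 104 37-41 | 105 41-45 | 102 45-48 | 104 48-52 | 105 52-55 | 104 55-59 |
Completion: 101=14  102=48  103=26  104=59  105=55  106=33
Turnaround times: 101=14, 102=48, 103=22, 104=48, 105=42, 106=20
Average turnaround = (14+48+22+48+42+20) / 6 = 194/6 = 32.33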